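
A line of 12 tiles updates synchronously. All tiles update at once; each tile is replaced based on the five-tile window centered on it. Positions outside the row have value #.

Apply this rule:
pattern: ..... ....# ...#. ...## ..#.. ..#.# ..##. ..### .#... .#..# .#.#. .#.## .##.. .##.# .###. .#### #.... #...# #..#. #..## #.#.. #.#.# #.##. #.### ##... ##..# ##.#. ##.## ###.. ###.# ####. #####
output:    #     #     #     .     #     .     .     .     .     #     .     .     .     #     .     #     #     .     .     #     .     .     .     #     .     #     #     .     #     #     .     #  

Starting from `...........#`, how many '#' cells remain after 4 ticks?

.#########..
.#######.###
.#####.#.###
.###.##..###
count of #: 8

8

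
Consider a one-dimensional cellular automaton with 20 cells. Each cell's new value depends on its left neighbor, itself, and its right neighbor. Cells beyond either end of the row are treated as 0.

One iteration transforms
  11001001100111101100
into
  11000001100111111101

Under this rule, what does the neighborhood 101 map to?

1

At position 15 the neighborhood is 101; the next row has 1 there.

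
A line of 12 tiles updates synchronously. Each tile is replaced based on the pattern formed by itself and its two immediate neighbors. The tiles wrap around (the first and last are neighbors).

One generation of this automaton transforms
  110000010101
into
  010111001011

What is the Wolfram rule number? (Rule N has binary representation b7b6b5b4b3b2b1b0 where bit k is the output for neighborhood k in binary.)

position 0: 111 → 0  (bit 7 = 0)
position 1: 110 → 1  (bit 6 = 1)
position 8: 101 → 1  (bit 5 = 1)
position 2: 100 → 0  (bit 4 = 0)
position 11: 011 → 1  (bit 3 = 1)
position 7: 010 → 0  (bit 2 = 0)
position 6: 001 → 0  (bit 1 = 0)
position 3: 000 → 1  (bit 0 = 1)
bits b7..b0 = 01101001 = 105

105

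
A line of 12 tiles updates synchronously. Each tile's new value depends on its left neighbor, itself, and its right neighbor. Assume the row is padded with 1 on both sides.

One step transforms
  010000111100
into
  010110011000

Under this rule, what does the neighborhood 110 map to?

At position 9 the neighborhood is 110; the next row has 0 there.

0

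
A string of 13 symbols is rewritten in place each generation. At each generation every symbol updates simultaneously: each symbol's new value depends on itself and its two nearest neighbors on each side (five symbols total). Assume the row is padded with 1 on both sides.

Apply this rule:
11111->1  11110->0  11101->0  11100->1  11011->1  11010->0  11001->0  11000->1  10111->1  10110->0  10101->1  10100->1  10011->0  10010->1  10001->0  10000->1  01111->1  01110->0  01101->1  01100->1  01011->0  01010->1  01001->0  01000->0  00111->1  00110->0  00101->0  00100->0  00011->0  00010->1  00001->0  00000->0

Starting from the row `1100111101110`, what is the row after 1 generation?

0100110011001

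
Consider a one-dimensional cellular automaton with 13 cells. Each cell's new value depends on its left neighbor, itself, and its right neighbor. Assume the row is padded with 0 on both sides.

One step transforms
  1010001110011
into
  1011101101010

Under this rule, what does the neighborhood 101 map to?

0

At position 1 the neighborhood is 101; the next row has 0 there.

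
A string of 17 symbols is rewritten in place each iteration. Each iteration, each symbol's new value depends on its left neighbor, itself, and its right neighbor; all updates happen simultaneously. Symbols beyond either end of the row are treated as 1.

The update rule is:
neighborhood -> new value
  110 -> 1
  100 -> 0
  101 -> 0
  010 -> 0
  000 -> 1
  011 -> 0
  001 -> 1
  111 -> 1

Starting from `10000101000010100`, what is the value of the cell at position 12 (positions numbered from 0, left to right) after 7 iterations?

10111000011100001
10011011101101110
10101001100100110
10000010101001010
10111100000010000
10011101111100111
10101100111101011
position 12 holds 0

0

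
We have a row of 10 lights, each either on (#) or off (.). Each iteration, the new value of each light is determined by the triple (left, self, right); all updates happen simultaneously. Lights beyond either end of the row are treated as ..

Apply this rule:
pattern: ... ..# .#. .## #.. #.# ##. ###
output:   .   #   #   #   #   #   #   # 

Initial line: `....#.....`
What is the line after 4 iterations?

iteration 1: ...###....
iteration 2: ..#####...
iteration 3: .#######..
iteration 4: #########.

#########.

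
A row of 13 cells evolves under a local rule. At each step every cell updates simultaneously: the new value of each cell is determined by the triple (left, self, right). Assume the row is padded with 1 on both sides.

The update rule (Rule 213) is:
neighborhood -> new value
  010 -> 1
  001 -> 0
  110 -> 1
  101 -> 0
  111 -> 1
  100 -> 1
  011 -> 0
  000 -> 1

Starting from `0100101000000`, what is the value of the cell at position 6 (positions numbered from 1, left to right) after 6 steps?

0

0110101111110
0010100111110
1010110011110
1010011001110
1011001100110
1001100110010
position 6 holds 0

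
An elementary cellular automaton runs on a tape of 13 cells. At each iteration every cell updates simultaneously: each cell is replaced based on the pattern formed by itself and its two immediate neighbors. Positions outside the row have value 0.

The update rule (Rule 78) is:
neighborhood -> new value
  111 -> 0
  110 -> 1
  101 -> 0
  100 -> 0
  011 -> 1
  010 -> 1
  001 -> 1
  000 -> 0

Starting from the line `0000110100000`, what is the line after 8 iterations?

1101010100000

iteration 1: 0001110100000
iteration 2: 0011010100000
iteration 3: 0111010100000
iteration 4: 1101010100000
iteration 5: 1101010100000  (fixed point — unchanged through iteration 8)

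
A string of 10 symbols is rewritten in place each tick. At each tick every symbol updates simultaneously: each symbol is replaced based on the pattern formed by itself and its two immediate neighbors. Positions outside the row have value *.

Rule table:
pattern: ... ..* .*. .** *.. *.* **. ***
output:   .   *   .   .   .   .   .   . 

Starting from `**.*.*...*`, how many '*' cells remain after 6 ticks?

3

tick 1: ........*.
tick 2: .......*..
tick 3: ......*..*
tick 4: .....*..*.
tick 5: ....*..*..
tick 6: ...*..*..*
count of *: 3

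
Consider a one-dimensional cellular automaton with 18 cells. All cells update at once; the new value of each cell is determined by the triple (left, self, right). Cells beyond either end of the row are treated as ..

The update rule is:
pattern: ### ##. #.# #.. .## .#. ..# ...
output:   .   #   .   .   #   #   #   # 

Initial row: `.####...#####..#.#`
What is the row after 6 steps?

##.##.#.#.#.#.##.#

step 1: ##..#.###...#.##.#
step 2: ##.##.#.#.###.##.#
step 3: ##.##.#.#.#.#.##.#
step 4: ##.##.#.#.#.#.##.#  (fixed point — unchanged through step 6)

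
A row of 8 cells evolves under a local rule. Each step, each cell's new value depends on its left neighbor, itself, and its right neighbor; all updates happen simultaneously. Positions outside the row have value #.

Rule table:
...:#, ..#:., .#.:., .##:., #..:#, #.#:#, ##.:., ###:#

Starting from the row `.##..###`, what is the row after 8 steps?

#..#..##
.#..#..#
#.#..#..
.#.#..#.
#.#.#..#
.#.#.#..
#.#.#.#.
.#.#.#.#

.#.#.#.#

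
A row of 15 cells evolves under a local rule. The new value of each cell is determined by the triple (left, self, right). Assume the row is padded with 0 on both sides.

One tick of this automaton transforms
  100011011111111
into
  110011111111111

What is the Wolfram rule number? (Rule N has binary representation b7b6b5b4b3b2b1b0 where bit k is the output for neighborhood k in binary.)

252

position 8: 111 → 1  (bit 7 = 1)
position 5: 110 → 1  (bit 6 = 1)
position 6: 101 → 1  (bit 5 = 1)
position 1: 100 → 1  (bit 4 = 1)
position 4: 011 → 1  (bit 3 = 1)
position 0: 010 → 1  (bit 2 = 1)
position 3: 001 → 0  (bit 1 = 0)
position 2: 000 → 0  (bit 0 = 0)
bits b7..b0 = 11111100 = 252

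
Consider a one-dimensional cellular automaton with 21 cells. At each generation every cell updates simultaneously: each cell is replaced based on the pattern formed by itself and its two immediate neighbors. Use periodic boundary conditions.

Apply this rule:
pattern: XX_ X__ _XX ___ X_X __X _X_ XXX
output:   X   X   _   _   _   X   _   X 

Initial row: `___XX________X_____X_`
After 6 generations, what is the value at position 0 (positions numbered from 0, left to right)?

X

__X_XX______X_X___X_X
XX___XX____X___X_X___
_XX_X_XX__X_X_X___X_X
__X____XXX_____X_X___
_X_X__X_XXX___X___X__
X___XX___XXX_X_X_X_X_
position 0 holds X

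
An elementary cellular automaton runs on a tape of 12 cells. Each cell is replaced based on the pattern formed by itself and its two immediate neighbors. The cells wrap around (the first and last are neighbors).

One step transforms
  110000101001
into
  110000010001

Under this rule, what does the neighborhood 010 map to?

At position 6 the neighborhood is 010; the next row has 0 there.

0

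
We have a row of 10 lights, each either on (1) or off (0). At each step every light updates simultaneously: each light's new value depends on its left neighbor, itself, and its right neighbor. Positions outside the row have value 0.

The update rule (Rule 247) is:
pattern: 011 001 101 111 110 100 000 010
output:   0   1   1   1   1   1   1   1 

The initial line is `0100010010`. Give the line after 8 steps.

1111111111
0111111111
1011111111
1101111111
0110111111
1011011111
1101101111
0110110111

0110110111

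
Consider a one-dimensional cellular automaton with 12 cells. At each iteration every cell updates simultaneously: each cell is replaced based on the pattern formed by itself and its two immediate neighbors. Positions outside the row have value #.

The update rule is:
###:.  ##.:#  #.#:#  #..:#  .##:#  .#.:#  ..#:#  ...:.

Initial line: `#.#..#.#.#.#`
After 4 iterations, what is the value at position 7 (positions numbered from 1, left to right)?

.

############
............
#..........#
##........##
position 7 holds .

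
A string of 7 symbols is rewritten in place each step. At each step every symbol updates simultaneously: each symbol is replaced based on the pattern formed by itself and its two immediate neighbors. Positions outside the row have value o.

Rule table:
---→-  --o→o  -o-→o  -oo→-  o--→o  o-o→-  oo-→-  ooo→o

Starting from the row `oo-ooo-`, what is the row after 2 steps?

-o-oooo

o---o--
-o-oooo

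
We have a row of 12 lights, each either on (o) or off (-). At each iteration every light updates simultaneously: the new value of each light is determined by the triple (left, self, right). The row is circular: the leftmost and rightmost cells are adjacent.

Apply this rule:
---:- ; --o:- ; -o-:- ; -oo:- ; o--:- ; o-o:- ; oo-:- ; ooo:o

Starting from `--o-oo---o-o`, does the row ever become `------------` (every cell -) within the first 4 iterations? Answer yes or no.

iteration 1: ------------
all cells are - at iteration 1

yes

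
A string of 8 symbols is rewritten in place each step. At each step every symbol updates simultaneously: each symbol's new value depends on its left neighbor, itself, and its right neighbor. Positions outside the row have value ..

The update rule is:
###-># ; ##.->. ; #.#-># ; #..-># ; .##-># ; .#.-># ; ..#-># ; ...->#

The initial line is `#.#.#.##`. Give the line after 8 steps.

#######.
######.#
#####.##
####.##.
###.##.#
##.##.##
#.##.##.
###.##.#

###.##.#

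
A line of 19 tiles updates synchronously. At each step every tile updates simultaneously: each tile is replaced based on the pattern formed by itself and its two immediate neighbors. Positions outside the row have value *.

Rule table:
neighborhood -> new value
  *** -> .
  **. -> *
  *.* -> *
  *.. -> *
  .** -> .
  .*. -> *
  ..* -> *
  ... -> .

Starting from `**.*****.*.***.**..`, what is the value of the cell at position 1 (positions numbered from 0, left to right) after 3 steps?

.**....****..**.***
*.**..*...***.**...
**.*****.*..**.**.*
position 1 holds *

*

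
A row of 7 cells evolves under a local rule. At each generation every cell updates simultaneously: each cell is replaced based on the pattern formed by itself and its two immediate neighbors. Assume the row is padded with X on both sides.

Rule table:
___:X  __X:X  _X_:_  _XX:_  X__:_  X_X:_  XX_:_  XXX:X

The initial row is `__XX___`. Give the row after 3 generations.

_X___XX
___XX_X
_XX____

_XX____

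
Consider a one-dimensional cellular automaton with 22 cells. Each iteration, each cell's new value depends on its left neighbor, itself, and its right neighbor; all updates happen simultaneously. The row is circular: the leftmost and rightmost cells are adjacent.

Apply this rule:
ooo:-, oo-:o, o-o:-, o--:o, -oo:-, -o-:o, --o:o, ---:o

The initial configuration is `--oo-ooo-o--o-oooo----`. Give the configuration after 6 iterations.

oooooo----ooooo-------

oo-o---o-oooo----ooooo
-o-ooooo----ooooo-----
oo-----ooooo----oooooo
-oooooo----ooooo------
o-----ooooo----ooooooo
oooooo----ooooo-------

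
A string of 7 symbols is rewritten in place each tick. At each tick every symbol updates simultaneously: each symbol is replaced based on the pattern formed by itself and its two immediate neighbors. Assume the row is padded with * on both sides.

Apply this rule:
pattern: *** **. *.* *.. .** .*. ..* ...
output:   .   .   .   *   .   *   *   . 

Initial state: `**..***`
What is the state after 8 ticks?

*.....*

..**...
**..*.*
..***..
**...**
..*.*..
***.***
.......
*.....*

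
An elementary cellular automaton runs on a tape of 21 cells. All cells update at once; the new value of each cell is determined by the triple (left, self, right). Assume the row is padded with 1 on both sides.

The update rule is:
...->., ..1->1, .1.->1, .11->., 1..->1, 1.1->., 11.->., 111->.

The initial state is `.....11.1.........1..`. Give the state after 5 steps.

1...1...11.......1111
.1.111.1..1.....1....
.1.....11111...111..1
.11...1.....1.1...11.
...1.111...11.11.1...

...1.111...11.11.1...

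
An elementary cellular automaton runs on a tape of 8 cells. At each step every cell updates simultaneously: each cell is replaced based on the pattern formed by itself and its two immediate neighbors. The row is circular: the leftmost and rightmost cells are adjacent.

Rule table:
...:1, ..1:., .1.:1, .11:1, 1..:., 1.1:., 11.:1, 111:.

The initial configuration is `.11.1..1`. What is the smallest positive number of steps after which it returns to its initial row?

1

.11.1..1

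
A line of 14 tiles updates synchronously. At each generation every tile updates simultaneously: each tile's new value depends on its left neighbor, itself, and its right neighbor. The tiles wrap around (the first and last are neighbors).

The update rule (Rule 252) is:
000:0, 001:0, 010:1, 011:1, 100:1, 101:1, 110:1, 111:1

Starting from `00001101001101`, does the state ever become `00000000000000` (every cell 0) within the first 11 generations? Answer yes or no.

no

generation 1: 10001111101111
generation 2: 11001111111111
generation 3: 11101111111111
generation 4: 11111111111111
generation 5: 11111111111111  (fixed point — unchanged through generation 11)
generation 11 is 11111111111111, still not uniform 0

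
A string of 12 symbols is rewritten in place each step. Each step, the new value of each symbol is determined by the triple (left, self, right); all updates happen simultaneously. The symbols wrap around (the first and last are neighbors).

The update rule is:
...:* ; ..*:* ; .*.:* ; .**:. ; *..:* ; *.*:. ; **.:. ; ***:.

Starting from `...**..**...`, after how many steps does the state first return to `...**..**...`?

***..**..***
...**..**...

2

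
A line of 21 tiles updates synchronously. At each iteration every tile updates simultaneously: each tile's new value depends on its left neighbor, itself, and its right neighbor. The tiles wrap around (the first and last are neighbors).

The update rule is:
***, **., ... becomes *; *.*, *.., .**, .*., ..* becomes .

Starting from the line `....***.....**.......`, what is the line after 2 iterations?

***...*..**.....*****

***..**.***..*.******
***...*..**.....*****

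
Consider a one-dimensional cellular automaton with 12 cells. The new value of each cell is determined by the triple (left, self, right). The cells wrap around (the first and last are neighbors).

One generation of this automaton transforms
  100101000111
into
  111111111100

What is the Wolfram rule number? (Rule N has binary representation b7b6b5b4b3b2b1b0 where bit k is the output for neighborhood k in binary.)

127

position 10: 111 → 0  (bit 7 = 0)
position 0: 110 → 1  (bit 6 = 1)
position 4: 101 → 1  (bit 5 = 1)
position 1: 100 → 1  (bit 4 = 1)
position 9: 011 → 1  (bit 3 = 1)
position 3: 010 → 1  (bit 2 = 1)
position 2: 001 → 1  (bit 1 = 1)
position 7: 000 → 1  (bit 0 = 1)
bits b7..b0 = 01111111 = 127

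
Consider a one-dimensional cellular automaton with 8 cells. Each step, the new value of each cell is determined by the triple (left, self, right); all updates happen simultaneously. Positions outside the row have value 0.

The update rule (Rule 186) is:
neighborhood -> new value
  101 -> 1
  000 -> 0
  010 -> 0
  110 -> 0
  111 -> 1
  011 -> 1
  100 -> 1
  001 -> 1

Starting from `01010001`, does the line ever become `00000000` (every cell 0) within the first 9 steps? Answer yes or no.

no

step 1: 10101010
step 2: 01010101
step 3: 10101010  (repeats step 1; period 2)
step 9: 10101010
step 9 is 10101010, still not uniform 0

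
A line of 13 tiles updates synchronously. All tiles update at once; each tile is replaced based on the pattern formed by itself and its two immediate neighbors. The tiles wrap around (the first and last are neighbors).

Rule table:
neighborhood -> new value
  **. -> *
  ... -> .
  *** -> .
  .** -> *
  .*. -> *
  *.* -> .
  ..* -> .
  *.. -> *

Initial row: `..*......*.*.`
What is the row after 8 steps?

*.*.*.**.*.*.

step 1: ..**.....*.**
step 2: *.***....*.**
step 3: *.*.**...*.*.
step 4: *.*.***..*.*.
step 5: *.*.*.**.*.*.
step 6: *.*.*.**.*.*.  (fixed point — unchanged through step 8)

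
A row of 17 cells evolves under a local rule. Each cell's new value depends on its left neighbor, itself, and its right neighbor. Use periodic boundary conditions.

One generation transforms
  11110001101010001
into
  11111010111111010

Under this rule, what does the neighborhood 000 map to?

At position 5 the neighborhood is 000; the next row has 0 there.

0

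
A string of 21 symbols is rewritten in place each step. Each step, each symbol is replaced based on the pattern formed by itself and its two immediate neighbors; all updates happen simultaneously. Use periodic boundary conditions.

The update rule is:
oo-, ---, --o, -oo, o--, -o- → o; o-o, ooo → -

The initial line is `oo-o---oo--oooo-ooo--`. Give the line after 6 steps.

-o-o-------oooo-o-o--

oo-ooooooooo--o-o-ooo
-o-o-------oooo-o-o--
oo-ooooooooo--o-o-ooo  (repeats step 1; period 2)
step 6: -o-o-------oooo-o-o--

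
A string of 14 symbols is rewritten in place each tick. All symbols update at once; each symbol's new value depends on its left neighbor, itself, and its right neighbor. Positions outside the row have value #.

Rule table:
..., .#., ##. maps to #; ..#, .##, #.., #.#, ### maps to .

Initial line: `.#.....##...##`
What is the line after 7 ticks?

.#.#.#..#.#.#.

.#.###..#.#...
.#...#..#.#.#.
.#.#.#..#.#.#.
.#.#.#..#.#.#.  (fixed point — unchanged through tick 7)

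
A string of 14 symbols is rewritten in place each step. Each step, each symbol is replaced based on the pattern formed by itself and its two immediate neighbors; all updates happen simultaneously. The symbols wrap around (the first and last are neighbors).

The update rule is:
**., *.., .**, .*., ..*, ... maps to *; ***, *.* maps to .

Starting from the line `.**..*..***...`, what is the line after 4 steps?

........*.*...

*********.****
........*.*...
*********.****  (repeats step 1; period 2)
step 4: ........*.*...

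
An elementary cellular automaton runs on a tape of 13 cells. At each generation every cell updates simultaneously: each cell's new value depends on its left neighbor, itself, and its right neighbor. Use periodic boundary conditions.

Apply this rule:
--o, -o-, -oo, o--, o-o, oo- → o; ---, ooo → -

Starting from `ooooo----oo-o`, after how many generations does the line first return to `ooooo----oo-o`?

----oo--ooooo
o--oooooo---o
oooo----oo-oo
---oo--ooooo-
--oooooo---oo
ooo----oo-ooo
--oo--ooooo--
-oooooo---oo-
oo----oo-oooo
-oo--ooooo---
oooooo---oo--
o----oo-ooooo
oo--ooooo----
ooooo---oo--o
----oo-oooooo
o--ooooo----o
oooo---oo--oo
---oo-oooooo-
--ooooo----oo
ooo---oo--ooo
--oo-oooooo--
-ooooo----oo-
oo---oo--oooo
-oo-oooooo---
ooooo----oo--
o---oo--ooooo
oo-oooooo----
oooo----oo--o
---oo--oooooo
o-oooooo----o
ooo----oo--oo
--oo--oooooo-
-oooooo----oo
oo----oo--ooo
-oo--oooooo--
oooooo----oo-
o----oo--oooo
oo--oooooo---
ooooo----oo-o

39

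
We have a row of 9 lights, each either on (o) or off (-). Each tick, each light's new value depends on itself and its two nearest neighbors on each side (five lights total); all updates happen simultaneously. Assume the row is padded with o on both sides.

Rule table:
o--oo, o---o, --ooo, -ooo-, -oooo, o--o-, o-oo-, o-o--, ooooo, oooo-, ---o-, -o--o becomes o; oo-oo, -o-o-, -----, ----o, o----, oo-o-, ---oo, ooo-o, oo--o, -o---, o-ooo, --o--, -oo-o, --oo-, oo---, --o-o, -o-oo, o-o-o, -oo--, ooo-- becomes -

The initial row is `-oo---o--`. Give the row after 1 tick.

-o--oo-oo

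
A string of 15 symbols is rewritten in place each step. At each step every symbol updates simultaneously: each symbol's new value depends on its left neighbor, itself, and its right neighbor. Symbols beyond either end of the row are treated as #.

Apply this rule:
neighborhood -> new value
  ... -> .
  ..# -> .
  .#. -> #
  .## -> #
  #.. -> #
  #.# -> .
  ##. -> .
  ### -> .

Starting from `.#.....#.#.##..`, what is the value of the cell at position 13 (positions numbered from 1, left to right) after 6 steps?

step 1: .##....#.#.#.#.
step 2: .#.#...#.#.#.#.
step 3: .#.##..#.#.#.#.
step 4: .#.#.#.#.#.#.#.
step 5: .#.#.#.#.#.#.#.  (fixed point — unchanged through step 6)
position 13 holds .

.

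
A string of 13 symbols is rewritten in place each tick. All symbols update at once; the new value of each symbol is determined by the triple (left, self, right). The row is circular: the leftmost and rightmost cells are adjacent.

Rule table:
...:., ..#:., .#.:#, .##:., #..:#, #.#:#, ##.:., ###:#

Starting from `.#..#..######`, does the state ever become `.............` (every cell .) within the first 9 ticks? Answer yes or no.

###.##..####.
.#.#..#..##.#
#####.##...##
####.#..#...#
###.###.##...
.#.#.#.#..#..
.########.##.
..######.#..#
#..####.###.#
tick 9 is #..####.###.#, still not uniform .

no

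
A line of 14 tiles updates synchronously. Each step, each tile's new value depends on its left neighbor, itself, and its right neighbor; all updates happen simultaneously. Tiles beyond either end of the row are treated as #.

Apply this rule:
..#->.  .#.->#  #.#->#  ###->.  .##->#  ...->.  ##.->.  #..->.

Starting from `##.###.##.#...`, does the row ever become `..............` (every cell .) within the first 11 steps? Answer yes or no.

..##..##.##...
..#...#.##....
..#...###.....
..#...#.......
..#...#.......  (fixed point — unchanged through step 11)
step 11 is ..#...#......., still not uniform .

no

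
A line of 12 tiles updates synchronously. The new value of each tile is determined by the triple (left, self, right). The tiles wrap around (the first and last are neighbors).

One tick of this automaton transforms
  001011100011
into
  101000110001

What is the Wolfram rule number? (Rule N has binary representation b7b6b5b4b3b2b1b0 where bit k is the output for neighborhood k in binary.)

84

position 5: 111 → 0  (bit 7 = 0)
position 6: 110 → 1  (bit 6 = 1)
position 3: 101 → 0  (bit 5 = 0)
position 0: 100 → 1  (bit 4 = 1)
position 4: 011 → 0  (bit 3 = 0)
position 2: 010 → 1  (bit 2 = 1)
position 1: 001 → 0  (bit 1 = 0)
position 8: 000 → 0  (bit 0 = 0)
bits b7..b0 = 01010100 = 84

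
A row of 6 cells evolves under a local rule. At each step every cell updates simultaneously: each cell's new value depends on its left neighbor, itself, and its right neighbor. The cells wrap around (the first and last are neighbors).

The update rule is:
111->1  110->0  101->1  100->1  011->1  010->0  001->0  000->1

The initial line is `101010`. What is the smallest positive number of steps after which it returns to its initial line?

010101
101010

2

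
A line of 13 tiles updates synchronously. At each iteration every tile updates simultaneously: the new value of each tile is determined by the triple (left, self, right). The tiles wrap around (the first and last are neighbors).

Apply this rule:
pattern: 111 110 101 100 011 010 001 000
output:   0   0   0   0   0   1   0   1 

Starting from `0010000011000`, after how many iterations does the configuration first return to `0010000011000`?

2

1010111000011
0010000011000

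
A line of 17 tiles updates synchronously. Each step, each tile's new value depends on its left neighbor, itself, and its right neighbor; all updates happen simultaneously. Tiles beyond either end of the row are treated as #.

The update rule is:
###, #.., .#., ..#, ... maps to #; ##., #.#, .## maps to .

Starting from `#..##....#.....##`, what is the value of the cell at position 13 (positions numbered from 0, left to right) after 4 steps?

.##..##########.#
...##.########...
###....######.###
##.####.####...##
position 13 holds .

.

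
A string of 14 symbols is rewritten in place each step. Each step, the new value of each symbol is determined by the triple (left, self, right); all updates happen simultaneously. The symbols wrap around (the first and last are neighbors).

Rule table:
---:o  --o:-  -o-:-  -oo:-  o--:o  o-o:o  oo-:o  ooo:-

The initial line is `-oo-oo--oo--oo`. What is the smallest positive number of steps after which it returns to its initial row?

step 1: o-oo-oo--oo--o
step 2: oo-oo-oo--oo--
step 3: -oo-oo-oo--oo-
step 4: --oo-oo-oo--oo
step 5: o--oo-oo-oo--o
step 6: oo--oo-oo-oo--
step 7: -oo--oo-oo-oo-
step 8: --oo--oo-oo-oo
step 9: o--oo--oo-oo-o
step 10: oo--oo--oo-oo-
step 11: -oo--oo--oo-oo
step 12: o-oo--oo--oo-o
step 13: oo-oo--oo--oo-
step 14: -oo-oo--oo--oo

14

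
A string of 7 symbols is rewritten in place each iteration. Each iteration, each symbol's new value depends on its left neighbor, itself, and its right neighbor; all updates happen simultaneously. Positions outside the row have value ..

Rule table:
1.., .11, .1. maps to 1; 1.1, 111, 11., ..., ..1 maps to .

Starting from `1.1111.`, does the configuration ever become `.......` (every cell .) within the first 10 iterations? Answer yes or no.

no

1.1...1
1.11..1
1.1.1.1
1.1.1.1  (fixed point — unchanged through iteration 10)
iteration 10 is 1.1.1.1, still not uniform .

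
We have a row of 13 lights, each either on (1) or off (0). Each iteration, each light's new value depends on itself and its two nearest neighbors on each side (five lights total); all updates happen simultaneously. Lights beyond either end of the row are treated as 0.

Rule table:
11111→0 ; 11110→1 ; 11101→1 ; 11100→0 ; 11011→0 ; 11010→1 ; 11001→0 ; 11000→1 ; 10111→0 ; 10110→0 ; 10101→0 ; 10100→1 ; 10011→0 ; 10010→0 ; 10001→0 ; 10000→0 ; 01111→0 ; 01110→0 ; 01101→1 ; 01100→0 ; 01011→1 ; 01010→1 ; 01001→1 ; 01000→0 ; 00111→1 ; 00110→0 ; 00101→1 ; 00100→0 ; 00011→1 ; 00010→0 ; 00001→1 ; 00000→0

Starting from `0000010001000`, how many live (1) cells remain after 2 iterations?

1

0001000000000
0100000000000
count of 1: 1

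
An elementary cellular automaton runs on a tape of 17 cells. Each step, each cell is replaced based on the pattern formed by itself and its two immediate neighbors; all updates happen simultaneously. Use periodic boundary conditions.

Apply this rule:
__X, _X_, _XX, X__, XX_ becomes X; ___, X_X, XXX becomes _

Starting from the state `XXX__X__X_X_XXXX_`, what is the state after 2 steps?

X_XXXXXXX_X_X__X_
X_X_____X_X_XXXX_

X_X_____X_X_XXXX_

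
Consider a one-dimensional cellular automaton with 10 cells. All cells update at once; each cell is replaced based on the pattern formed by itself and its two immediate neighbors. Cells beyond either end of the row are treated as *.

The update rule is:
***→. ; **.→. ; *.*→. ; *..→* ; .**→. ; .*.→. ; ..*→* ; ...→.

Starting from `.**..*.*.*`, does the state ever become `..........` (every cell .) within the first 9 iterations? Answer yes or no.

no

...**.....
*.*..*...*
...**.*.*.
*.*.......
...*.....*
*.*.*...*.
.....*.*..
*...*...**
.*.*.*.*..
iteration 9 is .*.*.*.*.., still not uniform .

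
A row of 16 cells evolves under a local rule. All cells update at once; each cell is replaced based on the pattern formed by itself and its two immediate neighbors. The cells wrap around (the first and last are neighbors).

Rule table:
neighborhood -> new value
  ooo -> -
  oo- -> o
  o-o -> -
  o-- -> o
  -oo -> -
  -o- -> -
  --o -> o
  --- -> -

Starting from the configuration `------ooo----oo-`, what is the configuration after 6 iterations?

---oo-------o-oo

iteration 1: -----o--oo--o-oo
iteration 2: o---o-oo-ooo---o
iteration 3: oo-o---o---oo-o-
iteration 4: -o--o-o-o-o-o---
iteration 5: o-oo---------o--
iteration 6: ---oo-------o-oo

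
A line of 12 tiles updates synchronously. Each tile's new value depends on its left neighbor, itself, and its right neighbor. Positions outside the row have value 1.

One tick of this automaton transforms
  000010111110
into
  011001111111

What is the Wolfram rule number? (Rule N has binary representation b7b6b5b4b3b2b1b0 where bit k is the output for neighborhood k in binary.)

position 7: 111 → 1  (bit 7 = 1)
position 10: 110 → 1  (bit 6 = 1)
position 5: 101 → 1  (bit 5 = 1)
position 0: 100 → 0  (bit 4 = 0)
position 6: 011 → 1  (bit 3 = 1)
position 4: 010 → 0  (bit 2 = 0)
position 3: 001 → 0  (bit 1 = 0)
position 1: 000 → 1  (bit 0 = 1)
bits b7..b0 = 11101001 = 233

233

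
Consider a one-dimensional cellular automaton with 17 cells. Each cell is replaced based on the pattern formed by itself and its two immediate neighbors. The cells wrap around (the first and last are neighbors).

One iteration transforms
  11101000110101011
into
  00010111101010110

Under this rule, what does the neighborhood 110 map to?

0

At position 2 the neighborhood is 110; the next row has 0 there.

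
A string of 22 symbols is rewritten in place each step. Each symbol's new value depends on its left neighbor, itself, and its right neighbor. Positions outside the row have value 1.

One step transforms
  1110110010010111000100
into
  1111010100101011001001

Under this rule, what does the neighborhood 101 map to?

At position 3 the neighborhood is 101; the next row has 1 there.

1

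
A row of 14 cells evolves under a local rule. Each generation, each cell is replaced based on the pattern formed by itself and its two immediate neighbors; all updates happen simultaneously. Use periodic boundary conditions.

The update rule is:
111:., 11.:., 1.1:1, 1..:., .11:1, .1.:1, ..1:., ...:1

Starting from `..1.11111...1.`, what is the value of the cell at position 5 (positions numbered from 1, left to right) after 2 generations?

generation 1: 1.111.....1.1.
generation 2: 111...111.1111
position 5 holds .

.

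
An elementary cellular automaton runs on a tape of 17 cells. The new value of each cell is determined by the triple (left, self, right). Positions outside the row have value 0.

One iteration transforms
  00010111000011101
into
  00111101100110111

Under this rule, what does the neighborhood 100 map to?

At position 8 the neighborhood is 100; the next row has 1 there.

1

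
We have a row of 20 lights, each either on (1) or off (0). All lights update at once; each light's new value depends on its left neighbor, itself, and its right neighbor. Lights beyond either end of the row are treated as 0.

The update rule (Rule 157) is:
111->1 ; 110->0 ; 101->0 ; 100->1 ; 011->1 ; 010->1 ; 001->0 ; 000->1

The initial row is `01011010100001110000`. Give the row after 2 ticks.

01011010111001001110

01010010111101101111
01011010111001001110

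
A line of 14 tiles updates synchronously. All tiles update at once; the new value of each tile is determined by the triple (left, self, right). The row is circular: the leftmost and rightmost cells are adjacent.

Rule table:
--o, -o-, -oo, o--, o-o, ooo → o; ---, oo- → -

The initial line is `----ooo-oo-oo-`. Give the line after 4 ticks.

ooo-oo-oo-ooo-

---ooo-oo-oo-o
o-ooo-oo-oo-oo
-ooo-oo-oo-ooo
ooo-oo-oo-ooo-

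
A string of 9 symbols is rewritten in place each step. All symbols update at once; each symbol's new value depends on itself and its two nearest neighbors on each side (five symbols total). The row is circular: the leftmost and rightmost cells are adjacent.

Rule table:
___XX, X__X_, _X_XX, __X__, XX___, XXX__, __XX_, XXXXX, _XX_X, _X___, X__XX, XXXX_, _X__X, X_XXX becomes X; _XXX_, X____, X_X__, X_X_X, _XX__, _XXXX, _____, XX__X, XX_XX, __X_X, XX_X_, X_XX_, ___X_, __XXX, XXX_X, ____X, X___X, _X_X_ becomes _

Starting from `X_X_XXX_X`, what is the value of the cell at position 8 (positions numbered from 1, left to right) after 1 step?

_

X__XX____
position 8 holds _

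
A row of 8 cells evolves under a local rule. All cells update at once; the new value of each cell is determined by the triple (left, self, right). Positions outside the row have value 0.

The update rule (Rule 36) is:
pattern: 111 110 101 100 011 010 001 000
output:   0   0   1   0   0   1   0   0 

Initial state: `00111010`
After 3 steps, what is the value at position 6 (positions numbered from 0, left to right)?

00000110
00000000
00000000
position 6 holds 0

0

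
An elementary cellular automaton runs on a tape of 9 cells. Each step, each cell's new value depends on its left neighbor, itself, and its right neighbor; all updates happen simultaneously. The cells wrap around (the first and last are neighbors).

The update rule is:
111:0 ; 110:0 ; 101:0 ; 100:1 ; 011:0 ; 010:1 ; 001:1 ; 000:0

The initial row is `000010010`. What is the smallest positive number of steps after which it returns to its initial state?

000111111
101000000
101100001
000010010

4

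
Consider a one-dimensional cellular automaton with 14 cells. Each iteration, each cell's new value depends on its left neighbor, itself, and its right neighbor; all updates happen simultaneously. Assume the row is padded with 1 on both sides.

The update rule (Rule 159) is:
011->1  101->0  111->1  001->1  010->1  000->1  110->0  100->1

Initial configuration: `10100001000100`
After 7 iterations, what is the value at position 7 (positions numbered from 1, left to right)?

00111111111111
11111111111111
11111111111111  (fixed point — unchanged through iteration 7)
position 7 holds 1

1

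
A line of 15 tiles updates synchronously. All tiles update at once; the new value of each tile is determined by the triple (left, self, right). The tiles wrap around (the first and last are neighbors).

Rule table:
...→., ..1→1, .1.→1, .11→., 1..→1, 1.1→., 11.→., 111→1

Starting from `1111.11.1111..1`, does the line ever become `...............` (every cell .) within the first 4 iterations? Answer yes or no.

111......11.11.
.1.1....1......
11.11..111.....
.....11.1.1...1
iteration 4 is .....11.1.1...1, still not uniform .

no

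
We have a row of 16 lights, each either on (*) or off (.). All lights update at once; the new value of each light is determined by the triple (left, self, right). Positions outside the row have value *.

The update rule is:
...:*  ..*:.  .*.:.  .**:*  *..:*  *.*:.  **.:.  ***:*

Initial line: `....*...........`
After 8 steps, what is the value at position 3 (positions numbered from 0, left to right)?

step 1: ***..**********.
step 2: **.*.*********..
step 3: *....********.*.
step 4: .***.*******....
step 5: .**..******.***.
step 6: .*.*.*****..**..
step 7: .....****.*.*.*.
step 8: ****.***........
position 3 holds *

*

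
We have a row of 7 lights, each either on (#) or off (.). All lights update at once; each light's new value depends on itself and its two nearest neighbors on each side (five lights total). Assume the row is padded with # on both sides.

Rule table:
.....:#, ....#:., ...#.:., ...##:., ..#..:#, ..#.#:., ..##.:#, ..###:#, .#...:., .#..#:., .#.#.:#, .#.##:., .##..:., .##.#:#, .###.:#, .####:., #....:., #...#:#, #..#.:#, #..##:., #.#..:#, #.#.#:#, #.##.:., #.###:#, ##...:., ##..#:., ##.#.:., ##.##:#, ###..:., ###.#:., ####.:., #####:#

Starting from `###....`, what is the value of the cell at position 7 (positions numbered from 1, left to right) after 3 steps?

.

step 1: #......
step 2: ...##..
step 3: .#.#...
position 7 holds .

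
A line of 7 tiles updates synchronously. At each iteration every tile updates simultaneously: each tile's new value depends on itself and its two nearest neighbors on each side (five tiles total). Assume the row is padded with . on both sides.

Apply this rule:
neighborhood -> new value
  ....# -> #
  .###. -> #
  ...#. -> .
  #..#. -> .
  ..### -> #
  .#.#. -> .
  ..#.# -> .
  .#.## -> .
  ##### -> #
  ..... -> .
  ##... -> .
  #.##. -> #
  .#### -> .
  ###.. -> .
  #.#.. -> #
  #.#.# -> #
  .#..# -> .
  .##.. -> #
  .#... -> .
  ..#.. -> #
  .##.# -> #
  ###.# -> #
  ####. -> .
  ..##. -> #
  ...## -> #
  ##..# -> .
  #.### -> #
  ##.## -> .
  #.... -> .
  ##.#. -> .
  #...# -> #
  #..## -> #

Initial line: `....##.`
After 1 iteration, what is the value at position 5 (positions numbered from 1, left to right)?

..####.
position 5 holds #

#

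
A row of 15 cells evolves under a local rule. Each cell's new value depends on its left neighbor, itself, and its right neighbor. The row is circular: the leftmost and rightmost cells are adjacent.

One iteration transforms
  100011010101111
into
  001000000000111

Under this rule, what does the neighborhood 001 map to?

0

At position 3 the neighborhood is 001; the next row has 0 there.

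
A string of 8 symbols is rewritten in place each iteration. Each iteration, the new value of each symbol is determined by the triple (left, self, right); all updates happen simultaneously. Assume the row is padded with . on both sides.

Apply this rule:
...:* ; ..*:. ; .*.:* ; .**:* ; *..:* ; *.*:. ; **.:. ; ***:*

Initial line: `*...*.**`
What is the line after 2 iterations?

**..*.**

***.*.*.
**..*.**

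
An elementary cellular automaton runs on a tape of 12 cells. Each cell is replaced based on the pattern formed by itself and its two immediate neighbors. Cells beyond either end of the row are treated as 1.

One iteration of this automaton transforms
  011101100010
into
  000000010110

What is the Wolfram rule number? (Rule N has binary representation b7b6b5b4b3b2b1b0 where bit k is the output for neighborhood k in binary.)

22

position 2: 111 → 0  (bit 7 = 0)
position 3: 110 → 0  (bit 6 = 0)
position 0: 101 → 0  (bit 5 = 0)
position 7: 100 → 1  (bit 4 = 1)
position 1: 011 → 0  (bit 3 = 0)
position 10: 010 → 1  (bit 2 = 1)
position 9: 001 → 1  (bit 1 = 1)
position 8: 000 → 0  (bit 0 = 0)
bits b7..b0 = 00010110 = 22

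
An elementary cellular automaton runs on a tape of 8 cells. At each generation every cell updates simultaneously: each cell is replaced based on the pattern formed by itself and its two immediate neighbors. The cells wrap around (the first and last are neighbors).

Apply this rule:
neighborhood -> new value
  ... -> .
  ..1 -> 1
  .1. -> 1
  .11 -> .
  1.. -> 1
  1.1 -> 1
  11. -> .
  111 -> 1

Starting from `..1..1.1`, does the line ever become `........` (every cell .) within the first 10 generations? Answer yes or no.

no

11111111
11111111  (fixed point — unchanged through generation 10)
generation 10 is 11111111, still not uniform .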